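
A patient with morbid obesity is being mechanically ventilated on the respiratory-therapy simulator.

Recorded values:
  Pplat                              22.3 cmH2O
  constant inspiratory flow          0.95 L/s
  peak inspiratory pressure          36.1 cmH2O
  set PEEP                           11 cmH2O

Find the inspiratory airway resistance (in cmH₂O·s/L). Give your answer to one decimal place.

14.5

Raw = (PIP − Pplat) / flow = (36.1 − 22.3) / 0.95 = 13.8 / 0.95 = 14.526 cmH2O·s/L.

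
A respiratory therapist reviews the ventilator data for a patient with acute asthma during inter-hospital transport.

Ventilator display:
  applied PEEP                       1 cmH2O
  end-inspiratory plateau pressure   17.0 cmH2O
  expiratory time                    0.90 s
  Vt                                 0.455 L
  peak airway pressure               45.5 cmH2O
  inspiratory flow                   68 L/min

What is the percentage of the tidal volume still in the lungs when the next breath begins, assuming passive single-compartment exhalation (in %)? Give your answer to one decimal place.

28.4

Flow: 68 L/min ÷ 60 = 1.1333 L/s.
R = (PIP − Pplat)/V̇ = (45.5 − 17.0) / 1.1333 = 28.5/1.1333 = 25.148 cmH2O·s/L.
C = Vt/(Pplat − PEEP) = 455.0 / (17.0 − 1) = 455.0/16.0 = 28.438 mL/cmH2O.
τ = R × C = 25.148 × 0.02844 L/cmH2O = 0.7152 s.
Fraction remaining at end-expiration = e^(−Te/τ) = e^(−0.90/0.7152) = 0.2841 → 28.41%.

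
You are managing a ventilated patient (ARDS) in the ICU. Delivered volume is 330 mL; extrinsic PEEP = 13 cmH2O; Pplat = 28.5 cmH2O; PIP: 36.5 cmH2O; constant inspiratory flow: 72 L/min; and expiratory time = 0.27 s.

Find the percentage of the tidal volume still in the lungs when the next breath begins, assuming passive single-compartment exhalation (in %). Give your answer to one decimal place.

Flow: 72 L/min ÷ 60 = 1.2 L/s.
R = (PIP − Pplat)/V̇ = (36.5 − 28.5) / 1.2 = 8.0/1.2 = 6.667 cmH2O·s/L.
C = Vt/(Pplat − PEEP) = 330.0 / (28.5 − 13) = 330.0/15.5 = 21.29 mL/cmH2O.
τ = R × C = 6.667 × 0.02129 L/cmH2O = 0.1419 s.
Fraction remaining at end-expiration = e^(−Te/τ) = e^(−0.27/0.1419) = 0.1492 → 14.92%.

14.9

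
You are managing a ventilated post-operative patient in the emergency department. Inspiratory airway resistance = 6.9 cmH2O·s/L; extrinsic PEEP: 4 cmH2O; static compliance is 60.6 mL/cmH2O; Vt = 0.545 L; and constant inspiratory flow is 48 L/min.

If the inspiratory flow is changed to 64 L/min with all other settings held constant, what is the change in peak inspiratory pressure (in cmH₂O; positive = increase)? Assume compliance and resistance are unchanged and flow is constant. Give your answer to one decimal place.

1.8

Flow: 48 L/min ÷ 60 = 0.8 L/s.
New flow: 64 L/min ÷ 60 = 1.0667 L/s.
PIP = Vt/C + R·V̇ + PEEP (constant-flow equation of motion).
Only the resistive term changes: ΔPIP = R × ΔV̇ = 6.9 × (1.0667 − 0.8) = 6.9 × 0.2667 = 1.84 cmH2O.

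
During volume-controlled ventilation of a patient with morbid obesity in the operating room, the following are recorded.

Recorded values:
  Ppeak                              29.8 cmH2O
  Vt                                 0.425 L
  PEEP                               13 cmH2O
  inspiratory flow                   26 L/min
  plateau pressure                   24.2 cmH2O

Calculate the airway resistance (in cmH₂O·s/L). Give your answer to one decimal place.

Flow: 26 L/min ÷ 60 = 0.4333 L/s.
Raw = (PIP − Pplat) / flow = (29.8 − 24.2) / 0.4333 = 5.6 / 0.4333 = 12.924 cmH2O·s/L.

12.9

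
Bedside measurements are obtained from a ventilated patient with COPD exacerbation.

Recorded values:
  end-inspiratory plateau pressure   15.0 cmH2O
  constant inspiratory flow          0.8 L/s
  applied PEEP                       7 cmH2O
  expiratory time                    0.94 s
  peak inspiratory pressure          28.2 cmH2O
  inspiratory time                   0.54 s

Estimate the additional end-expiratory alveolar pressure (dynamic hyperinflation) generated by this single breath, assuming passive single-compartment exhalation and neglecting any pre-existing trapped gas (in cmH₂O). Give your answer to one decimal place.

2.8

Vt = flow × Ti = 0.8 L/s × 0.54 s × 1000 mL/L = 432.0 mL.
R = (PIP − Pplat)/V̇ = (28.2 − 15.0) / 0.8 = 13.2/0.8 = 16.5 cmH2O·s/L.
C = Vt/(Pplat − PEEP) = 432.0 / (15.0 − 7) = 432.0/8.0 = 54.0 mL/cmH2O.
τ = R × C = 16.5 × 0.054 L/cmH2O = 0.891 s.
Fraction remaining = e^(−Te/τ) = e^(−0.94/0.891) = 0.3482; trapped volume = 432.0 × 0.3482 = 150.42 mL.
Additional alveolar pressure from trapping ≈ V_trapped / C = 150.42 / 54.0 = 2.786 cmH2O.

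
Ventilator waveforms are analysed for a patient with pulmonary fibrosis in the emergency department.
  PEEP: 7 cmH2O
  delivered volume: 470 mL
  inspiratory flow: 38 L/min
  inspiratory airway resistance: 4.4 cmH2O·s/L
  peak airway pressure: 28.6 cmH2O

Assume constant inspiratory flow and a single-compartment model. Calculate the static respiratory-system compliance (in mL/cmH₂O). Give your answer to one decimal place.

25.0

Flow: 38 L/min ÷ 60 = 0.6333 L/s.
Equation of motion (constant flow): PIP = Vt/C + R·V̇ + PEEP.
Vt/C = PIP − R·V̇ − PEEP = 28.6 − 4.4×0.6333 − 7 = 28.6 − 2.787 − 7 = 18.813 cmH2O.
C = Vt / 18.813 = 470 / 18.813 = 24.983 mL/cmH2O.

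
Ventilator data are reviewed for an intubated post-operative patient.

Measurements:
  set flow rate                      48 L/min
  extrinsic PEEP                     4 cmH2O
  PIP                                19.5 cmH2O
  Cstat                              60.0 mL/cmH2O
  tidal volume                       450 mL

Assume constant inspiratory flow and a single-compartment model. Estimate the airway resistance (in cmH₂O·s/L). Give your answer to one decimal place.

Flow: 48 L/min ÷ 60 = 0.8 L/s.
Equation of motion (constant flow): PIP = Vt/C + R·V̇ + PEEP.
R·V̇ = PIP − Vt/C − PEEP = 19.5 − 450/60.0 − 4 = 19.5 − 7.5 − 4 = 8.0 cmH2O.
R = 8.0 / 0.8 = 10.0 cmH2O·s/L.

10.0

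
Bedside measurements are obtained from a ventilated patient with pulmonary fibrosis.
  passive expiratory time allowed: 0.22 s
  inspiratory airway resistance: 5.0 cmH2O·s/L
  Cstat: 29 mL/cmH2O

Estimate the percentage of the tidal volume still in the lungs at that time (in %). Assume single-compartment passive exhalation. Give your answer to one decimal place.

21.9

τ = R × C = 5.0 × 29 mL/cmH2O = 5.0 × 0.029 L/cmH2O = 0.145 s.
Passive exhalation: V(t)/V₀ = e^(−t/τ) = e^(−0.22/0.145) = 0.2193.
Fraction remaining = 0.2193 → 21.93%.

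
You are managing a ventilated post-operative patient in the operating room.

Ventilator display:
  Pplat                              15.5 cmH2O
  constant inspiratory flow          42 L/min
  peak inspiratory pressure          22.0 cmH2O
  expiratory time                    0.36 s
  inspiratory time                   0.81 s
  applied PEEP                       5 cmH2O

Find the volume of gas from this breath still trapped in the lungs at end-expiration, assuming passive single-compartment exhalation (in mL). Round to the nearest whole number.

277

Flow: 42 L/min ÷ 60 = 0.7 L/s.
Vt = flow × Ti = 0.7 L/s × 0.81 s × 1000 mL/L = 567.0 mL.
R = (PIP − Pplat)/V̇ = (22.0 − 15.5) / 0.7 = 6.5/0.7 = 9.286 cmH2O·s/L.
C = Vt/(Pplat − PEEP) = 567.0 / (15.5 − 5) = 567.0/10.5 = 54.0 mL/cmH2O.
τ = R × C = 9.286 × 0.054 L/cmH2O = 0.5014 s.
Fraction remaining = e^(−Te/τ) = e^(−0.36/0.5014) = 0.4877.
Trapped volume = 567.0 × 0.4877 = 276.53 mL.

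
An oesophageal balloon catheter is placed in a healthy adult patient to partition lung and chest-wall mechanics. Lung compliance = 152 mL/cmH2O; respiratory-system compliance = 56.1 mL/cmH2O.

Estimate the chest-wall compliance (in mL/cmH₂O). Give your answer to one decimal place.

88.9

1/Ccw = 1/Crs − 1/CL.
1/Ccw = 1/56.1 − 1/152 = 0.01125.
Ccw = 88.889 mL/cmH2O.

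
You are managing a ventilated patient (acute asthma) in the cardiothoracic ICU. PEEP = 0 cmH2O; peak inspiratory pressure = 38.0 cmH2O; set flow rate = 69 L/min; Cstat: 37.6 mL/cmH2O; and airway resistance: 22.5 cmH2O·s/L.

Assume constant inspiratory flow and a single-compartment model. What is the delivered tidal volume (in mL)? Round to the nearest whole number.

Flow: 69 L/min ÷ 60 = 1.15 L/s.
Equation of motion (constant flow): PIP = Vt/C + R·V̇ + PEEP.
Vt/C = PIP − R·V̇ − PEEP = 38.0 − 25.875 − 0 = 12.125 cmH2O.
Vt = C × 12.125 = 37.6 × 12.125 = 455.9 mL.

456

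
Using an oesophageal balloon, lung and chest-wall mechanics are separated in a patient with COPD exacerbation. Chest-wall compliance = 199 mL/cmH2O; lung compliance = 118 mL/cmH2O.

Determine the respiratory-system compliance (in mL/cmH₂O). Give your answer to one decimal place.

74.1

Lung and chest wall are elastances in series: 1/Crs = 1/CL + 1/Ccw.
1/Crs = 1/118 + 1/199 = 0.0135.
Crs = 74.074 mL/cmH2O.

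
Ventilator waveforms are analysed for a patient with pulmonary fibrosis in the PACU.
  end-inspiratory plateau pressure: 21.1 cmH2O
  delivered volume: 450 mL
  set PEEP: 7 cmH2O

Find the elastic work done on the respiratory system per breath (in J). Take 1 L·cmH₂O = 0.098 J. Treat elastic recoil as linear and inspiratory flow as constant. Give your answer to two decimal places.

0.31

Elastic work ≈ ½ × (Pplat − PEEP) × Vt = 0.5 × (21.1 − 7) × 0.450 L = 0.5 × 14.1 × 0.450 = 3.173 L·cmH2O.
× 0.098 J/(L·cmH2O) → 0.311 J.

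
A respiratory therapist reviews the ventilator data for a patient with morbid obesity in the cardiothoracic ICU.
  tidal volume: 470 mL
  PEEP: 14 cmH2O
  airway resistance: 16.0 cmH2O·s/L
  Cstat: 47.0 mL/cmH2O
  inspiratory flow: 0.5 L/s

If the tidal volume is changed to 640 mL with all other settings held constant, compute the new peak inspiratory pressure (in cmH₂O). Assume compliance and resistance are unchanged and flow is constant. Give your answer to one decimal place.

35.6

PIP = Vt/C + R·V̇ + PEEP (constant-flow equation of motion).
Only the elastic term changes: ΔPIP = ΔVt / C = (640 − 470) / 47.0 = 3.617 cmH2O.
Original PIP = 470/47.0 + 16.0×0.5 + 14 = 32.0 cmH2O; new PIP = 32.0 + (3.617) = 35.617 cmH2O.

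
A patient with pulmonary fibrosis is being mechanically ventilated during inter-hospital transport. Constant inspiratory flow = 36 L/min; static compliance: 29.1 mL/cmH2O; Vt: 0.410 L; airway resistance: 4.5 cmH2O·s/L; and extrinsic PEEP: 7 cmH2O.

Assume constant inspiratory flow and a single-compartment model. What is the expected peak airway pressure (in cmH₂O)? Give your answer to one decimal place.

23.8

Flow: 36 L/min ÷ 60 = 0.6 L/s.
Equation of motion (constant flow): PIP = Vt/C + R·V̇ + PEEP.
PIP = 410/29.1 + 4.5×0.6 + 7 = 14.089 + 2.7 + 7 = 23.789 cmH2O.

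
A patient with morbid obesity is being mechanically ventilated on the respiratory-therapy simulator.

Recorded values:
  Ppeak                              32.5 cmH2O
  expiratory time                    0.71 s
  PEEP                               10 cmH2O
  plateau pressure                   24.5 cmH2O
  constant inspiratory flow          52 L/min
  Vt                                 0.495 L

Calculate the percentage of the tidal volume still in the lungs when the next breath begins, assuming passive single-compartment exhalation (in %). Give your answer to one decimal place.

10.5

Flow: 52 L/min ÷ 60 = 0.8667 L/s.
R = (PIP − Pplat)/V̇ = (32.5 − 24.5) / 0.8667 = 8.0/0.8667 = 9.23 cmH2O·s/L.
C = Vt/(Pplat − PEEP) = 495.0 / (24.5 − 10) = 495.0/14.5 = 34.138 mL/cmH2O.
τ = R × C = 9.23 × 0.03414 L/cmH2O = 0.3151 s.
Fraction remaining at end-expiration = e^(−Te/τ) = e^(−0.71/0.3151) = 0.1051 → 10.51%.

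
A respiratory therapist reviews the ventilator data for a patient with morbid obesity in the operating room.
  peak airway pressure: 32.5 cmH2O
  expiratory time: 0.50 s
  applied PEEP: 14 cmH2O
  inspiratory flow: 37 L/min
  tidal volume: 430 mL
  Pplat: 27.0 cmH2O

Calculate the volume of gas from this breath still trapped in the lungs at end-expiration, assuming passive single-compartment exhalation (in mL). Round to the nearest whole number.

Flow: 37 L/min ÷ 60 = 0.6167 L/s.
R = (PIP − Pplat)/V̇ = (32.5 − 27.0) / 0.6167 = 5.5/0.6167 = 8.918 cmH2O·s/L.
C = Vt/(Pplat − PEEP) = 430.0 / (27.0 − 14) = 430.0/13.0 = 33.077 mL/cmH2O.
τ = R × C = 8.918 × 0.03308 L/cmH2O = 0.295 s.
Fraction remaining = e^(−Te/τ) = e^(−0.50/0.295) = 0.1836.
Trapped volume = 430.0 × 0.1836 = 78.948 mL.

79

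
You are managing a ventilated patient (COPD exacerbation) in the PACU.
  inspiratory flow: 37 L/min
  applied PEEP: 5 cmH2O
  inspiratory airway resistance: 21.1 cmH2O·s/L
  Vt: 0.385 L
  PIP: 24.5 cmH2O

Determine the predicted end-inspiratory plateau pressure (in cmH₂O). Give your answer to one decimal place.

Flow: 37 L/min ÷ 60 = 0.6167 L/s.
Pplat = PIP − Raw × flow = 24.5 − 21.1 × 0.6167 = 24.5 − 13.012 = 11.488 cmH2O.

11.5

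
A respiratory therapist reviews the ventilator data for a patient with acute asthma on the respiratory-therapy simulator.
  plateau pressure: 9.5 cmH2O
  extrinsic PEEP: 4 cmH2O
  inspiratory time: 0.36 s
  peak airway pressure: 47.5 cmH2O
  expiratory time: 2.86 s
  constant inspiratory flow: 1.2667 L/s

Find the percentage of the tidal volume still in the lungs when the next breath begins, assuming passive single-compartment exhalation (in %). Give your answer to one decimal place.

31.7

Vt = flow × Ti = 1.2667 L/s × 0.36 s × 1000 mL/L = 456.01 mL.
R = (PIP − Pplat)/V̇ = (47.5 − 9.5) / 1.2667 = 38.0/1.2667 = 29.999 cmH2O·s/L.
C = Vt/(Pplat − PEEP) = 456.01 / (9.5 − 4) = 456.01/5.5 = 82.911 mL/cmH2O.
τ = R × C = 29.999 × 0.08291 L/cmH2O = 2.487 s.
Fraction remaining at end-expiration = e^(−Te/τ) = e^(−2.86/2.487) = 0.3166 → 31.66%.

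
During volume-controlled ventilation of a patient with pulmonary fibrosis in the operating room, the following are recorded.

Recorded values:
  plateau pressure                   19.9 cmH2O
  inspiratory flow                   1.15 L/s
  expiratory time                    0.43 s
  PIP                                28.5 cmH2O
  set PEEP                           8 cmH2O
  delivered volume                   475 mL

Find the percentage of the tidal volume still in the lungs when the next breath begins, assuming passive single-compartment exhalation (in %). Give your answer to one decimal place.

23.7

R = (PIP − Pplat)/V̇ = (28.5 − 19.9) / 1.15 = 8.6/1.15 = 7.478 cmH2O·s/L.
C = Vt/(Pplat − PEEP) = 475.0 / (19.9 − 8) = 475.0/11.9 = 39.916 mL/cmH2O.
τ = R × C = 7.478 × 0.03992 L/cmH2O = 0.2985 s.
Fraction remaining at end-expiration = e^(−Te/τ) = e^(−0.43/0.2985) = 0.2368 → 23.68%.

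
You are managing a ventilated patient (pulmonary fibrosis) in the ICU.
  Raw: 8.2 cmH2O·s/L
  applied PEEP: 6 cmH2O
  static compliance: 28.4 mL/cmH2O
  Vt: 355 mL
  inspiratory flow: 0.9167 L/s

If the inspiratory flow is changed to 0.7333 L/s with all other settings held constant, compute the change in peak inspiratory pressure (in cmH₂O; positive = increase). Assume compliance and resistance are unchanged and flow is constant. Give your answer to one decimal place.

PIP = Vt/C + R·V̇ + PEEP (constant-flow equation of motion).
Only the resistive term changes: ΔPIP = R × ΔV̇ = 8.2 × (0.7333 − 0.9167) = 8.2 × -0.1834 = -1.504 cmH2O.

-1.5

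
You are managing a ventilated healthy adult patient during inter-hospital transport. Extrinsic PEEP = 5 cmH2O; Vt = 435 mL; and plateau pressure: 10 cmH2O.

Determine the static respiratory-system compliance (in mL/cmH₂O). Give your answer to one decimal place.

Cstat = Vt / (Pplat − PEEP) = 435 / (10 − 5) = 435 / 5.0 = 87.0 mL/cmH2O.

87.0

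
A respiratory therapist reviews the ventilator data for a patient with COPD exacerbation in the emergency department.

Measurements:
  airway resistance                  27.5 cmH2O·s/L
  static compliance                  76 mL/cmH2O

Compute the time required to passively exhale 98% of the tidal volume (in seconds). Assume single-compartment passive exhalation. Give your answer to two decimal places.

8.18

τ = R × C = 27.5 × 76 mL/cmH2O = 27.5 × 0.076 L/cmH2O = 2.09 s.
Exhaled fraction f = 1 − e^(−t/τ) → t = −τ·ln(1 − f) = −2.09·ln(0.02) = 8.176 s.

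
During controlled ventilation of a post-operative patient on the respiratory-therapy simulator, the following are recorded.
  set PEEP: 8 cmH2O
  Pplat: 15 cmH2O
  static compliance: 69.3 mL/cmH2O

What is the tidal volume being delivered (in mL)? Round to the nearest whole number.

485

Vt = Cstat × (Pplat − PEEP) = 69.3 × (15 − 8) = 69.3 × 7.0 = 485.1 mL.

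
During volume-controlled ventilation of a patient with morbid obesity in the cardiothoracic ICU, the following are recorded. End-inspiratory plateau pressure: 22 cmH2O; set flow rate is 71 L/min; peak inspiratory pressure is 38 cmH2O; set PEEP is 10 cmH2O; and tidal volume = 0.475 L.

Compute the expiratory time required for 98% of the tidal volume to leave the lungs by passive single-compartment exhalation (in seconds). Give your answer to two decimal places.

Flow: 71 L/min ÷ 60 = 1.1833 L/s.
R = (PIP − Pplat)/V̇ = (38 − 22) / 1.1833 = 16.0/1.1833 = 13.522 cmH2O·s/L.
C = Vt/(Pplat − PEEP) = 475.0 / (22 − 10) = 475.0/12.0 = 39.583 mL/cmH2O.
τ = R × C = 13.522 × 0.03958 L/cmH2O = 0.5352 s.
t = −τ·ln(1 − 0.98) = −0.5352·ln(0.02) = 2.094 s.

2.09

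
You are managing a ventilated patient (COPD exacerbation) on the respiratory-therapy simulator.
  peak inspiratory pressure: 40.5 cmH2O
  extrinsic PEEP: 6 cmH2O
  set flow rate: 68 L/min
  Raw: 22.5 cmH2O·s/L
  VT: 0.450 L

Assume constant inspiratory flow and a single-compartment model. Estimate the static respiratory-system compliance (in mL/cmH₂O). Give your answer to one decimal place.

50.0

Flow: 68 L/min ÷ 60 = 1.1333 L/s.
Equation of motion (constant flow): PIP = Vt/C + R·V̇ + PEEP.
Vt/C = PIP − R·V̇ − PEEP = 40.5 − 22.5×1.1333 − 6 = 40.5 − 25.499 − 6 = 9.001 cmH2O.
C = Vt / 9.001 = 450 / 9.001 = 49.994 mL/cmH2O.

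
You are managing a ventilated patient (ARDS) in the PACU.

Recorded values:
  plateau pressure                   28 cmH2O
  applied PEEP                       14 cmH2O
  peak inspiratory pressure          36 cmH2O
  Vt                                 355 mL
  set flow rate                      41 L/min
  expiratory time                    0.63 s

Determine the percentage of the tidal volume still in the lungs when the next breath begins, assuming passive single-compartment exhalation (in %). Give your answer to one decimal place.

12.0

Flow: 41 L/min ÷ 60 = 0.6833 L/s.
R = (PIP − Pplat)/V̇ = (36 − 28) / 0.6833 = 8.0/0.6833 = 11.708 cmH2O·s/L.
C = Vt/(Pplat − PEEP) = 355.0 / (28 − 14) = 355.0/14.0 = 25.357 mL/cmH2O.
τ = R × C = 11.708 × 0.02536 L/cmH2O = 0.2969 s.
Fraction remaining at end-expiration = e^(−Te/τ) = e^(−0.63/0.2969) = 0.1198 → 11.98%.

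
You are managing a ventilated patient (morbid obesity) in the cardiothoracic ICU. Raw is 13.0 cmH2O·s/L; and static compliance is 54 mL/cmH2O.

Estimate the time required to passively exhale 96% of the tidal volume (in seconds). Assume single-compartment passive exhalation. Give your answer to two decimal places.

2.26

τ = R × C = 13.0 × 54 mL/cmH2O = 13.0 × 0.054 L/cmH2O = 0.702 s.
Exhaled fraction f = 1 − e^(−t/τ) → t = −τ·ln(1 − f) = −0.702·ln(0.04) = 2.26 s.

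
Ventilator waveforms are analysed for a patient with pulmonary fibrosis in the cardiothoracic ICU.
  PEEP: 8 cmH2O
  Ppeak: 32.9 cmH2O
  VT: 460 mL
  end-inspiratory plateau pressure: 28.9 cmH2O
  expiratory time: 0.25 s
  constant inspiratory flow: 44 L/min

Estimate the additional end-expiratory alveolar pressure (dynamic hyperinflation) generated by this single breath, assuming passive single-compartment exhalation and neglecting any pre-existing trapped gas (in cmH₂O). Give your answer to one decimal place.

2.6

Flow: 44 L/min ÷ 60 = 0.7333 L/s.
R = (PIP − Pplat)/V̇ = (32.9 − 28.9) / 0.7333 = 4.0/0.7333 = 5.455 cmH2O·s/L.
C = Vt/(Pplat − PEEP) = 460.0 / (28.9 − 8) = 460.0/20.9 = 22.01 mL/cmH2O.
τ = R × C = 5.455 × 0.02201 L/cmH2O = 0.1201 s.
Fraction remaining = e^(−Te/τ) = e^(−0.25/0.1201) = 0.1247; trapped volume = 460.0 × 0.1247 = 57.362 mL.
Additional alveolar pressure from trapping ≈ V_trapped / C = 57.362 / 22.01 = 2.606 cmH2O.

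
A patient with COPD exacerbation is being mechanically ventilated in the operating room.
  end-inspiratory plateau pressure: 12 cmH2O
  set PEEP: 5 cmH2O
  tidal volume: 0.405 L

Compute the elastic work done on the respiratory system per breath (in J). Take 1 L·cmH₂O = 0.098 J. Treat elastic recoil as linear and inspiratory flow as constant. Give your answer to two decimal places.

Elastic work ≈ ½ × (Pplat − PEEP) × Vt = 0.5 × (12 − 5) × 0.405 L = 0.5 × 7.0 × 0.405 = 1.418 L·cmH2O.
× 0.098 J/(L·cmH2O) → 0.139 J.

0.14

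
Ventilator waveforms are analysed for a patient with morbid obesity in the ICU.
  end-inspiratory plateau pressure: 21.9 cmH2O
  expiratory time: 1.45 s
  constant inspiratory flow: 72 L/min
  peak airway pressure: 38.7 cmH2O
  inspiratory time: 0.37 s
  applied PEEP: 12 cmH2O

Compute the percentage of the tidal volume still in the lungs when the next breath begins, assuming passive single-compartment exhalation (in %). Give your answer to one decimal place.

9.9

Flow: 72 L/min ÷ 60 = 1.2 L/s.
Vt = flow × Ti = 1.2 L/s × 0.37 s × 1000 mL/L = 444.0 mL.
R = (PIP − Pplat)/V̇ = (38.7 − 21.9) / 1.2 = 16.8/1.2 = 14.0 cmH2O·s/L.
C = Vt/(Pplat − PEEP) = 444.0 / (21.9 − 12) = 444.0/9.9 = 44.848 mL/cmH2O.
τ = R × C = 14.0 × 0.04485 L/cmH2O = 0.6279 s.
Fraction remaining at end-expiration = e^(−Te/τ) = e^(−1.45/0.6279) = 0.09933 → 9.933%.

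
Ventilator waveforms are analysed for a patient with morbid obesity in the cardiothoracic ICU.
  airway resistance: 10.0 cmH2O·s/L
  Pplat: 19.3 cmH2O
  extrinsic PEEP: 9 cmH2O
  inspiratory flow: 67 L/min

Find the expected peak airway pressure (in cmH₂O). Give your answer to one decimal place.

Flow: 67 L/min ÷ 60 = 1.1167 L/s.
PIP = Pplat + Raw × flow = 19.3 + 10.0 × 1.1167 = 19.3 + 11.167 = 30.467 cmH2O.

30.5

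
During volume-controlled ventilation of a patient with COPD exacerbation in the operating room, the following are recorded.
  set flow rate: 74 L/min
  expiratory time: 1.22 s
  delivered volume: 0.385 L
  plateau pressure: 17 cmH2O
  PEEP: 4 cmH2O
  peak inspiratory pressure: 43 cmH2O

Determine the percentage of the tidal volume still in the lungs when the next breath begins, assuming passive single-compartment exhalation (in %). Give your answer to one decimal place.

Flow: 74 L/min ÷ 60 = 1.2333 L/s.
R = (PIP − Pplat)/V̇ = (43 − 17) / 1.2333 = 26.0/1.2333 = 21.082 cmH2O·s/L.
C = Vt/(Pplat − PEEP) = 385.0 / (17 − 4) = 385.0/13.0 = 29.615 mL/cmH2O.
τ = R × C = 21.082 × 0.02962 L/cmH2O = 0.6244 s.
Fraction remaining at end-expiration = e^(−Te/τ) = e^(−1.22/0.6244) = 0.1417 → 14.17%.

14.2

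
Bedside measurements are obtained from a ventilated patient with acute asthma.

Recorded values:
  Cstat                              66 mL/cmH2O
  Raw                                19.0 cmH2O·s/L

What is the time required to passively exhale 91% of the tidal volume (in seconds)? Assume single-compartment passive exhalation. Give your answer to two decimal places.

3.02

τ = R × C = 19.0 × 66 mL/cmH2O = 19.0 × 0.066 L/cmH2O = 1.254 s.
Exhaled fraction f = 1 − e^(−t/τ) → t = −τ·ln(1 − f) = −1.254·ln(0.09) = 3.02 s.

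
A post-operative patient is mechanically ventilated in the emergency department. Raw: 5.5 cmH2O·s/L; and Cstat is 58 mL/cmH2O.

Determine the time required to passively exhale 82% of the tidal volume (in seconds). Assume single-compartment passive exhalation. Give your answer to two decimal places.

τ = R × C = 5.5 × 58 mL/cmH2O = 5.5 × 0.058 L/cmH2O = 0.319 s.
Exhaled fraction f = 1 − e^(−t/τ) → t = −τ·ln(1 − f) = −0.319·ln(0.18) = 0.547 s.

0.55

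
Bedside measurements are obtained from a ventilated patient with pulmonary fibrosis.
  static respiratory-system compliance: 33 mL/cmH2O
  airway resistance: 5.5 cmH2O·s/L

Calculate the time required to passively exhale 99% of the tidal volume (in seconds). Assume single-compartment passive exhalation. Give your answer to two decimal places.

0.84

τ = R × C = 5.5 × 33 mL/cmH2O = 5.5 × 0.033 L/cmH2O = 0.1815 s.
Exhaled fraction f = 1 − e^(−t/τ) → t = −τ·ln(1 − f) = −0.1815·ln(0.01) = 0.8358 s.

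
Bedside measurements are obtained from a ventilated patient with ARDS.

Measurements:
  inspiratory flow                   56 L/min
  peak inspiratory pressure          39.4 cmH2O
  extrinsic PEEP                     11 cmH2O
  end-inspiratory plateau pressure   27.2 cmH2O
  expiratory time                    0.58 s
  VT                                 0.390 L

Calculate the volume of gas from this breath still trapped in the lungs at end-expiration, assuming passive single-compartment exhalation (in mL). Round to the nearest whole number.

Flow: 56 L/min ÷ 60 = 0.9333 L/s.
R = (PIP − Pplat)/V̇ = (39.4 − 27.2) / 0.9333 = 12.2/0.9333 = 13.072 cmH2O·s/L.
C = Vt/(Pplat − PEEP) = 390.0 / (27.2 − 11) = 390.0/16.2 = 24.074 mL/cmH2O.
τ = R × C = 13.072 × 0.02407 L/cmH2O = 0.3146 s.
Fraction remaining = e^(−Te/τ) = e^(−0.58/0.3146) = 0.1582.
Trapped volume = 390.0 × 0.1582 = 61.698 mL.

62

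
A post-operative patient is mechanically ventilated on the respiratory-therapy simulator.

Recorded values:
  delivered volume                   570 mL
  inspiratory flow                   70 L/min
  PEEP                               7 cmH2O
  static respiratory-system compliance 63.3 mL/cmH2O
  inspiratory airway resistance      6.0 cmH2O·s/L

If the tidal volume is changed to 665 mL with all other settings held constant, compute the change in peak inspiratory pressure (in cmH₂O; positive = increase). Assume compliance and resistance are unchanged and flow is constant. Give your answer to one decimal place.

1.5

PIP = Vt/C + R·V̇ + PEEP (constant-flow equation of motion).
Only the elastic term changes: ΔPIP = ΔVt / C = (665 − 570) / 63.3 = 1.501 cmH2O.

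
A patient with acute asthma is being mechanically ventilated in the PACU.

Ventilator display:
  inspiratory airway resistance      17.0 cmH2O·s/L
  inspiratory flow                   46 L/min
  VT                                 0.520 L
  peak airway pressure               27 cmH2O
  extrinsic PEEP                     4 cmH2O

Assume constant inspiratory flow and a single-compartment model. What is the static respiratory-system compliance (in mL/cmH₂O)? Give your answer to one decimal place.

Flow: 46 L/min ÷ 60 = 0.7667 L/s.
Equation of motion (constant flow): PIP = Vt/C + R·V̇ + PEEP.
Vt/C = PIP − R·V̇ − PEEP = 27 − 17.0×0.7667 − 4 = 27 − 13.034 − 4 = 9.966 cmH2O.
C = Vt / 9.966 = 520 / 9.966 = 52.177 mL/cmH2O.

52.2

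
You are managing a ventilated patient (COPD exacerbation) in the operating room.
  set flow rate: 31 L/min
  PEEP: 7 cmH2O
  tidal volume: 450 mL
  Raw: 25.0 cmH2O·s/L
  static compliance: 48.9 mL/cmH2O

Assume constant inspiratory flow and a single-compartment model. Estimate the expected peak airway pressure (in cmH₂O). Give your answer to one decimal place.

29.1

Flow: 31 L/min ÷ 60 = 0.5167 L/s.
Equation of motion (constant flow): PIP = Vt/C + R·V̇ + PEEP.
PIP = 450/48.9 + 25.0×0.5167 + 7 = 9.202 + 12.918 + 7 = 29.12 cmH2O.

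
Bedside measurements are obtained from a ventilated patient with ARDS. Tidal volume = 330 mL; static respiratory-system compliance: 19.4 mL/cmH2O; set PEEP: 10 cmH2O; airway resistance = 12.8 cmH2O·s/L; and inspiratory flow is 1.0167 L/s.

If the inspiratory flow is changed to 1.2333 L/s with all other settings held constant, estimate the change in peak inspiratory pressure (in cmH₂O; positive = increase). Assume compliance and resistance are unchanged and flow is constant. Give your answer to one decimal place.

PIP = Vt/C + R·V̇ + PEEP (constant-flow equation of motion).
Only the resistive term changes: ΔPIP = R × ΔV̇ = 12.8 × (1.2333 − 1.0167) = 12.8 × 0.2166 = 2.772 cmH2O.

2.8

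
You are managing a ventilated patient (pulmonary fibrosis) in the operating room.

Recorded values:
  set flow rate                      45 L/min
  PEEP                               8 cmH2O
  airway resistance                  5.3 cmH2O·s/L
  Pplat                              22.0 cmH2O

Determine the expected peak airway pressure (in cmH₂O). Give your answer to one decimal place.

26.0

Flow: 45 L/min ÷ 60 = 0.75 L/s.
PIP = Pplat + Raw × flow = 22.0 + 5.3 × 0.75 = 22.0 + 3.975 = 25.975 cmH2O.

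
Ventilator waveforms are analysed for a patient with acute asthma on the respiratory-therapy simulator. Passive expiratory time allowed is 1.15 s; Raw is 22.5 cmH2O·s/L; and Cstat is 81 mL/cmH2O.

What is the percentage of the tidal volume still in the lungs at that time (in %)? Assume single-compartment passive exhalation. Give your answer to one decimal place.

53.2

τ = R × C = 22.5 × 81 mL/cmH2O = 22.5 × 0.081 L/cmH2O = 1.823 s.
Passive exhalation: V(t)/V₀ = e^(−t/τ) = e^(−1.15/1.823) = 0.5322.
Fraction remaining = 0.5322 → 53.22%.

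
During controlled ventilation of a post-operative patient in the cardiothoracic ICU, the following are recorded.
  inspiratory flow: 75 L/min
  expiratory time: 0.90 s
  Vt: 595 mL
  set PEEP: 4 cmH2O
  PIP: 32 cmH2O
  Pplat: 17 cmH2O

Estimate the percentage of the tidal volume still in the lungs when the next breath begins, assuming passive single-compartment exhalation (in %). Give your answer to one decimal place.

Flow: 75 L/min ÷ 60 = 1.25 L/s.
R = (PIP − Pplat)/V̇ = (32 − 17) / 1.25 = 15.0/1.25 = 12.0 cmH2O·s/L.
C = Vt/(Pplat − PEEP) = 595.0 / (17 − 4) = 595.0/13.0 = 45.769 mL/cmH2O.
τ = R × C = 12.0 × 0.04577 L/cmH2O = 0.5492 s.
Fraction remaining at end-expiration = e^(−Te/τ) = e^(−0.90/0.5492) = 0.1942 → 19.42%.

19.4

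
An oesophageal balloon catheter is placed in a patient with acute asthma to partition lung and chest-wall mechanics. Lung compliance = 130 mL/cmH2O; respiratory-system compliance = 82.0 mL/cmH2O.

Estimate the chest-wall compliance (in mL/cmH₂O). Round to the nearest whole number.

1/Ccw = 1/Crs − 1/CL.
1/Ccw = 1/82.0 − 1/130 = 0.004503.
Ccw = 222.07 mL/cmH2O.

222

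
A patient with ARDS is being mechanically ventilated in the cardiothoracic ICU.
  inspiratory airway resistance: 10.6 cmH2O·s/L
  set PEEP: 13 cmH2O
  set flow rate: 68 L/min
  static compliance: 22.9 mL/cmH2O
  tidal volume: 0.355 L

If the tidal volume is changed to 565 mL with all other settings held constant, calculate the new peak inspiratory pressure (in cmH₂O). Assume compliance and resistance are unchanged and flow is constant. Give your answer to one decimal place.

Flow: 68 L/min ÷ 60 = 1.1333 L/s.
PIP = Vt/C + R·V̇ + PEEP (constant-flow equation of motion).
Only the elastic term changes: ΔPIP = ΔVt / C = (565 − 355) / 22.9 = 9.17 cmH2O.
Original PIP = 355/22.9 + 10.6×1.1333 + 13 = 40.515 cmH2O; new PIP = 40.515 + (9.17) = 49.685 cmH2O.

49.7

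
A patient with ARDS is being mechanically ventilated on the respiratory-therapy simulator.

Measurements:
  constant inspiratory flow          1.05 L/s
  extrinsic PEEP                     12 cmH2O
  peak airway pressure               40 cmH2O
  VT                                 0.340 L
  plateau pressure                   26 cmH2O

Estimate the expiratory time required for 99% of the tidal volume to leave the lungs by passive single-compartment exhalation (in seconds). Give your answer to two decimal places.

1.49

R = (PIP − Pplat)/V̇ = (40 − 26) / 1.05 = 14.0/1.05 = 13.333 cmH2O·s/L.
C = Vt/(Pplat − PEEP) = 340.0 / (26 − 12) = 340.0/14.0 = 24.286 mL/cmH2O.
τ = R × C = 13.333 × 0.02429 L/cmH2O = 0.3239 s.
t = −τ·ln(1 − 0.99) = −0.3239·ln(0.01) = 1.492 s.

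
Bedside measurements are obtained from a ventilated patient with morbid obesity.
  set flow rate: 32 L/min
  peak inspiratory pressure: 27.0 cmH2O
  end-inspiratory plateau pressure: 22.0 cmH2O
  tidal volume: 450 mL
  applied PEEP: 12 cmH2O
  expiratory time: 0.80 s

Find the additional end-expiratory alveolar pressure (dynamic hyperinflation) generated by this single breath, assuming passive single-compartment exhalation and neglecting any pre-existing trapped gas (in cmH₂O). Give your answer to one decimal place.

1.5

Flow: 32 L/min ÷ 60 = 0.5333 L/s.
R = (PIP − Pplat)/V̇ = (27.0 − 22.0) / 0.5333 = 5.0/0.5333 = 9.376 cmH2O·s/L.
C = Vt/(Pplat − PEEP) = 450.0 / (22.0 − 12) = 450.0/10.0 = 45.0 mL/cmH2O.
τ = R × C = 9.376 × 0.045 L/cmH2O = 0.4219 s.
Fraction remaining = e^(−Te/τ) = e^(−0.80/0.4219) = 0.1501; trapped volume = 450.0 × 0.1501 = 67.545 mL.
Additional alveolar pressure from trapping ≈ V_trapped / C = 67.545 / 45.0 = 1.501 cmH2O.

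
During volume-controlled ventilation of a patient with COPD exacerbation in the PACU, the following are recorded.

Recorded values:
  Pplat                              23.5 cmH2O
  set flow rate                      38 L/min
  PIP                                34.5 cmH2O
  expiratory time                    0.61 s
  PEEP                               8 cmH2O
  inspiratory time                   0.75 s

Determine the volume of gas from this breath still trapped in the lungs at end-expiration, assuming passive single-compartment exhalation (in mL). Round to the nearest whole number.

Flow: 38 L/min ÷ 60 = 0.6333 L/s.
Vt = flow × Ti = 0.6333 L/s × 0.75 s × 1000 mL/L = 474.98 mL.
R = (PIP − Pplat)/V̇ = (34.5 − 23.5) / 0.6333 = 11.0/0.6333 = 17.369 cmH2O·s/L.
C = Vt/(Pplat − PEEP) = 474.98 / (23.5 − 8) = 474.98/15.5 = 30.644 mL/cmH2O.
τ = R × C = 17.369 × 0.03064 L/cmH2O = 0.5322 s.
Fraction remaining = e^(−Te/τ) = e^(−0.61/0.5322) = 0.3178.
Trapped volume = 474.98 × 0.3178 = 150.95 mL.

151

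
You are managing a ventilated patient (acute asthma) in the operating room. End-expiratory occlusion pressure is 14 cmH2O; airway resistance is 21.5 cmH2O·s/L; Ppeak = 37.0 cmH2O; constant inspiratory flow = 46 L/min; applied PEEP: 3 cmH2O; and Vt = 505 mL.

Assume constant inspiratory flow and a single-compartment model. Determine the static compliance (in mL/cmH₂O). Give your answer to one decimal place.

Flow: 46 L/min ÷ 60 = 0.7667 L/s.
Total PEEP = 14 cmH2O (set 3 + intrinsic 11); this is the baseline alveolar pressure.
Equation of motion (constant flow): PIP = Vt/C + R·V̇ + PEEP.
Vt/C = PIP − R·V̇ − PEEP = 37.0 − 21.5×0.7667 − 14 = 37.0 − 16.484 − 14 = 6.516 cmH2O.
C = Vt / 6.516 = 505 / 6.516 = 77.502 mL/cmH2O.

77.5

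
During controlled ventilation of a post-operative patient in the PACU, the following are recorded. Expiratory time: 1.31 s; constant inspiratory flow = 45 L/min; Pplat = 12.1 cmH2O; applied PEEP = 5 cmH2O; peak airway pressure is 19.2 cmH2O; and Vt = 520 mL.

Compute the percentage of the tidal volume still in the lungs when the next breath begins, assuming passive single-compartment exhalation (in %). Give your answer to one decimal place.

15.1

Flow: 45 L/min ÷ 60 = 0.75 L/s.
R = (PIP − Pplat)/V̇ = (19.2 − 12.1) / 0.75 = 7.1/0.75 = 9.467 cmH2O·s/L.
C = Vt/(Pplat − PEEP) = 520.0 / (12.1 − 5) = 520.0/7.1 = 73.239 mL/cmH2O.
τ = R × C = 9.467 × 0.07324 L/cmH2O = 0.6934 s.
Fraction remaining at end-expiration = e^(−Te/τ) = e^(−1.31/0.6934) = 0.1512 → 15.12%.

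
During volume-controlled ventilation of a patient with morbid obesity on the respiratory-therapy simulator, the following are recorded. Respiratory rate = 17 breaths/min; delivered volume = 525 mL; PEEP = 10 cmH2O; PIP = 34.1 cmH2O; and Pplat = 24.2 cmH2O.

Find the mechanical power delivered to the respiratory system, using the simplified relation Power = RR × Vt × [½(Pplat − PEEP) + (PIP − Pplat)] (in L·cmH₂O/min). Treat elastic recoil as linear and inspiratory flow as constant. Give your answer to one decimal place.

Per-breath work = Vt × [½(Pplat−PEEP) + (PIP−Pplat)] = 0.525 × [0.5×14.2 + 9.9] = 0.525 × 17.0 = 8.925 L·cmH2O.
Power = 17 × 8.925 = 151.73 L·cmH2O/min.

151.7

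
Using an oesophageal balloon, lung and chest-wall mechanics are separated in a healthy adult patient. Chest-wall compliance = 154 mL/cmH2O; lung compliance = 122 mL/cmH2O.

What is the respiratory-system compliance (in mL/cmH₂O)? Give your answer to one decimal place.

Lung and chest wall are elastances in series: 1/Crs = 1/CL + 1/Ccw.
1/Crs = 1/122 + 1/154 = 0.01469.
Crs = 68.074 mL/cmH2O.

68.1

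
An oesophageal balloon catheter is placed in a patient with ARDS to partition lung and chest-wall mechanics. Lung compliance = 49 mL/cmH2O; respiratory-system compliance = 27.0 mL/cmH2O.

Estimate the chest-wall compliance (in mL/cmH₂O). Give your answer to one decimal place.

1/Ccw = 1/Crs − 1/CL.
1/Ccw = 1/27.0 − 1/49 = 0.01663.
Ccw = 60.132 mL/cmH2O.

60.1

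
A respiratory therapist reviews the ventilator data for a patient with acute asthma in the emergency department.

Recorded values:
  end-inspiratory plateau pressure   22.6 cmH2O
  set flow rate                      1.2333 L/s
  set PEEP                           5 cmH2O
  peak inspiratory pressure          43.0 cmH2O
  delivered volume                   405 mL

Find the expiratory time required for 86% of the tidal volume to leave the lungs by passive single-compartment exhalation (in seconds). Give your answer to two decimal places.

0.75

R = (PIP − Pplat)/V̇ = (43.0 − 22.6) / 1.2333 = 20.4/1.2333 = 16.541 cmH2O·s/L.
C = Vt/(Pplat − PEEP) = 405.0 / (22.6 − 5) = 405.0/17.6 = 23.011 mL/cmH2O.
τ = R × C = 16.541 × 0.02301 L/cmH2O = 0.3806 s.
t = −τ·ln(1 − 0.86) = −0.3806·ln(0.14) = 0.7483 s.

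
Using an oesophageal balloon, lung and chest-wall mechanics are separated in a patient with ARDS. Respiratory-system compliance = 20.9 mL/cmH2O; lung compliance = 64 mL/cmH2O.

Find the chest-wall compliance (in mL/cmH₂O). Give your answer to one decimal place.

1/Ccw = 1/Crs − 1/CL.
1/Ccw = 1/20.9 − 1/64 = 0.03222.
Ccw = 31.037 mL/cmH2O.

31.0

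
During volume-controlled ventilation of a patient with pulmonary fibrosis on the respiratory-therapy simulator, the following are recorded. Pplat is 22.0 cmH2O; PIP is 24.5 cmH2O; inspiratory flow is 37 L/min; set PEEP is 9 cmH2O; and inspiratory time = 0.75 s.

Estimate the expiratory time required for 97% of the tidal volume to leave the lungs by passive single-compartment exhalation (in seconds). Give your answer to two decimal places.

Flow: 37 L/min ÷ 60 = 0.6167 L/s.
Vt = flow × Ti = 0.6167 L/s × 0.75 s × 1000 mL/L = 462.53 mL.
R = (PIP − Pplat)/V̇ = (24.5 − 22.0) / 0.6167 = 2.5/0.6167 = 4.054 cmH2O·s/L.
C = Vt/(Pplat − PEEP) = 462.53 / (22.0 − 9) = 462.53/13.0 = 35.579 mL/cmH2O.
τ = R × C = 4.054 × 0.03558 L/cmH2O = 0.1442 s.
t = −τ·ln(1 − 0.97) = −0.1442·ln(0.03) = 0.5056 s.

0.51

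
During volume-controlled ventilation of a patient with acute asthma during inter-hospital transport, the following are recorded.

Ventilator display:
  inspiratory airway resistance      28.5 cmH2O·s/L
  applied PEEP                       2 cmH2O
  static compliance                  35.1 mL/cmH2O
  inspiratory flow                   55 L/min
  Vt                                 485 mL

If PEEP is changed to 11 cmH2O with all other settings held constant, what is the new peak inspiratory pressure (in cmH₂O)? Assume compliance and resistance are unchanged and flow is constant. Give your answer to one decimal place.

50.9

Flow: 55 L/min ÷ 60 = 0.9167 L/s.
PIP = Vt/C + R·V̇ + PEEP (constant-flow equation of motion).
Only the baseline term changes: ΔPIP = ΔPEEP = 11 − 2 = 9.0 cmH2O.
Original PIP = 485/35.1 + 28.5×0.9167 + 2 = 41.944 cmH2O; new PIP = 41.944 + (9.0) = 50.944 cmH2O.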